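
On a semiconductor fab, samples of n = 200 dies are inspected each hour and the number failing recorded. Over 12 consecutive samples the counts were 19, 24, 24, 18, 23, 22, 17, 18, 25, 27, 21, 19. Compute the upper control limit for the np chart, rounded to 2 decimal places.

34.54

p̄ = Σdᵢ / (k·n) = 257 / (12 × 200) = 0.10708
UCL = np̄ + 3·√(np̄(1−p̄)) = 21.4167 + 3 × √(21.4167×0.89292) = 21.4167 + 3 × 4.3730 = 34.5357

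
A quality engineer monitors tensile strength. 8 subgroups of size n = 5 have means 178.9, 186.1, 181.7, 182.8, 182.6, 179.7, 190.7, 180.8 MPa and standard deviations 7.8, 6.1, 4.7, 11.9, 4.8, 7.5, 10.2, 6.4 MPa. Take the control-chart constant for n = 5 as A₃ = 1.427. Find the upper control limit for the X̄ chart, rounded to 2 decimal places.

X̄̄ = (178.9 + 186.1 + 181.7 + 182.8 + 182.6 + 179.7 + 190.7 + 180.8) / 8 = 182.9125
s̄ = (7.8 + 6.1 + 4.7 + 11.9 + 4.8 + 7.5 + 10.2 + 6.4) / 8 = 7.4250
UCL = X̄̄ + A₃·s̄ = 182.9125 + 1.427 × 7.4250 = 193.5080

193.51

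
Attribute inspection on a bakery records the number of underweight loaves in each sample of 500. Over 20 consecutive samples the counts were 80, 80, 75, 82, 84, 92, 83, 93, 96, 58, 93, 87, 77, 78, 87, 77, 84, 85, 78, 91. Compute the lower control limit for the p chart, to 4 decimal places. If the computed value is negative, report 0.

0.1161

p̄ = Σdᵢ / (k·n) = 1660 / (20 × 500) = 0.16600
LCL = p̄ − 3·√(p̄(1−p̄)/n) = 0.16600 − 3 × 0.01664 = 0.11608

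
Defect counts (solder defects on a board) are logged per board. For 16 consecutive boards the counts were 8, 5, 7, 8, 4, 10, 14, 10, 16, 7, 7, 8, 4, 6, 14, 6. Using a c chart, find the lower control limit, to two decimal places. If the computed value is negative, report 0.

c̄ = (8 + 5 + 7 + 8 + 4 + 10 + 14 + 10 + 16 + 7 + 7 + 8 + 4 + 6 + 14 + 6) / 16 = 134 / 16 = 8.3750
LCL = c̄ − 3√c̄ = 8.3750 − 3 × 2.8940 = -0.3069 → 0 (cannot be negative)

0.00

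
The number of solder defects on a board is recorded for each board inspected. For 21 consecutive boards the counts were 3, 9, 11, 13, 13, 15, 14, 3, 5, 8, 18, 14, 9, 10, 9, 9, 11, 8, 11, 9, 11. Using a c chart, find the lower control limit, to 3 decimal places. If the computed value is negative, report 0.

0.589

c̄ = (3 + 9 + 11 + 13 + 13 + 15 + 14 + 3 + 5 + 8 + 18 + 14 + 9 + 10 + 9 + 9 + 11 + 8 + 11 + 9 + 11) / 21 = 213 / 21 = 10.1429
LCL = c̄ − 3√c̄ = 10.1429 − 3 × 3.1848 = 0.5885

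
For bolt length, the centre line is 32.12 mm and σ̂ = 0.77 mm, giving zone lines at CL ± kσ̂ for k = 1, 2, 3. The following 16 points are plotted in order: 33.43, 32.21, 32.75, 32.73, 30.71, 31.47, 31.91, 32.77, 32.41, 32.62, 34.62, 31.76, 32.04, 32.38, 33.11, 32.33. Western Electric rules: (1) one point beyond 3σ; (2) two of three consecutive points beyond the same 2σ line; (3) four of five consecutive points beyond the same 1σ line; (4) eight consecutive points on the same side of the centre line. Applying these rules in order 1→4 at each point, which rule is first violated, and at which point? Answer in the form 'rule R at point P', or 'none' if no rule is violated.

rule 1 at point 11

Zone of each point (C = within 1σ̂, B = 1σ̂–2σ̂, A = 2σ̂–3σ̂, * = beyond 3σ̂; sign = side of CL): 1:+B, 2:+C, 3:+C, 4:+C, 5:-B, 6:-C, 7:-C, 8:+C, 9:+C, 10:+C, 11:+*, 12:-C, 13:-C, 14:+C, 15:+B, 16:+C
Rule 1 (one point beyond the 3σ limits) is satisfied at point 11.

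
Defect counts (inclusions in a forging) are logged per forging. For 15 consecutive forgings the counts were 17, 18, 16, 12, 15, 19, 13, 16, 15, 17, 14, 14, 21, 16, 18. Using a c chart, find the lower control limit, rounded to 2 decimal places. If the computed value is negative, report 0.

c̄ = (17 + 18 + 16 + 12 + 15 + 19 + 13 + 16 + 15 + 17 + 14 + 14 + 21 + 16 + 18) / 15 = 241 / 15 = 16.0667
LCL = c̄ − 3√c̄ = 16.0667 − 3 × 4.0083 = 4.0417

4.04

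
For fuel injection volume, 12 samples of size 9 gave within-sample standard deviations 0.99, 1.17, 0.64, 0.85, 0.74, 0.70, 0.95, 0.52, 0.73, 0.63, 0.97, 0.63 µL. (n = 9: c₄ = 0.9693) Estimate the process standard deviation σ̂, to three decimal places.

s̄ = (0.99 + 1.17 + 0.64 + 0.85 + 0.74 + 0.70 + 0.95 + 0.52 + 0.73 + 0.63 + 0.97 + 0.63) / 12 = 0.7933
σ̂ = s̄ / c₄ = 0.7933 / 0.9693 = 0.8185

0.818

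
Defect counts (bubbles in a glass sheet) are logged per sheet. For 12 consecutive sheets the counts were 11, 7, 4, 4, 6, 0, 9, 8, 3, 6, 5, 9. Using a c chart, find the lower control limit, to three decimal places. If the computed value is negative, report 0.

c̄ = (11 + 7 + 4 + 4 + 6 + 0 + 9 + 8 + 3 + 6 + 5 + 9) / 12 = 72 / 12 = 6.0000
LCL = c̄ − 3√c̄ = 6.0000 − 3 × 2.4495 = -1.3485 → 0 (cannot be negative)

0.000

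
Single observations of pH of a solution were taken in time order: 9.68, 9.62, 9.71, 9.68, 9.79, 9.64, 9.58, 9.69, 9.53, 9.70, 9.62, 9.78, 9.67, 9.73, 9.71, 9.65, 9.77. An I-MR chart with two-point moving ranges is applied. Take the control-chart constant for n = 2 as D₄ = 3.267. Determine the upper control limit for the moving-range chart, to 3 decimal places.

Moving ranges: 0.06, 0.09, 0.03, 0.11, 0.15, 0.06, 0.11, 0.16, 0.17, 0.08, 0.16, 0.11, 0.06, 0.02, 0.06, 0.12; M̄R̄ = 1.5500 / 16 = 0.0969
UCL_MR = D₄·M̄R̄ = 3.267 × 0.0969 = 0.3165

0.316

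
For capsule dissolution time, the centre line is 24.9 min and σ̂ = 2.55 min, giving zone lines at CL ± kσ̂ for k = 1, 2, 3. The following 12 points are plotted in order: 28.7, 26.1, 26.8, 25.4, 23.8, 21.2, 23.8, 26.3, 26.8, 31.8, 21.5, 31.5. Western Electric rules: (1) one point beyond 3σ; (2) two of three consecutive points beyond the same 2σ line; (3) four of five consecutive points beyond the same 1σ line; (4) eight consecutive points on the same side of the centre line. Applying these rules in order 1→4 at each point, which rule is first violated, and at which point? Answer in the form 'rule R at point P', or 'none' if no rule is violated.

Zone of each point (C = within 1σ̂, B = 1σ̂–2σ̂, A = 2σ̂–3σ̂, * = beyond 3σ̂; sign = side of CL): 1:+B, 2:+C, 3:+C, 4:+C, 5:-C, 6:-B, 7:-C, 8:+C, 9:+C, 10:+A, 11:-B, 12:+A
Rule 2 (two of three consecutive points beyond the same 2σ limit) is satisfied at point 12.

rule 2 at point 12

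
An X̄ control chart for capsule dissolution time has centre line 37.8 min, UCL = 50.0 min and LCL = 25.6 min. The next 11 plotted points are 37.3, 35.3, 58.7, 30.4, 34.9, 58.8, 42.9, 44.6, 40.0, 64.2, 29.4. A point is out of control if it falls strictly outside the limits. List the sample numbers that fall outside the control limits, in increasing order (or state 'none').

Compare each point to [25.6, 50.0]: sample 3 = 58.7 > UCL; sample 6 = 58.8 > UCL; sample 10 = 64.2 > UCL.

3, 6, 10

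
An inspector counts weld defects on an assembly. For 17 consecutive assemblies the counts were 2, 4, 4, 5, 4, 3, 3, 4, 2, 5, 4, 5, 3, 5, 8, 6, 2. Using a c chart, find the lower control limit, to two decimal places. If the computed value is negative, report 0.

c̄ = (2 + 4 + 4 + 5 + 4 + 3 + 3 + 4 + 2 + 5 + 4 + 5 + 3 + 5 + 8 + 6 + 2) / 17 = 69 / 17 = 4.0588
LCL = c̄ − 3√c̄ = 4.0588 − 3 × 2.0147 = -1.9851 → 0 (cannot be negative)

0.00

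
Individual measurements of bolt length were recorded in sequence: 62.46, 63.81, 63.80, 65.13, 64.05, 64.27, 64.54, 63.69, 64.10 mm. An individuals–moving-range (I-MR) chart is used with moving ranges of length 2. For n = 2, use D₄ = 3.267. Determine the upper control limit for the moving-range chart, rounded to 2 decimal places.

2.25

Moving ranges: 1.35, 0.01, 1.33, 1.08, 0.22, 0.27, 0.85, 0.41; M̄R̄ = 5.5200 / 8 = 0.6900
UCL_MR = D₄·M̄R̄ = 3.267 × 0.6900 = 2.2542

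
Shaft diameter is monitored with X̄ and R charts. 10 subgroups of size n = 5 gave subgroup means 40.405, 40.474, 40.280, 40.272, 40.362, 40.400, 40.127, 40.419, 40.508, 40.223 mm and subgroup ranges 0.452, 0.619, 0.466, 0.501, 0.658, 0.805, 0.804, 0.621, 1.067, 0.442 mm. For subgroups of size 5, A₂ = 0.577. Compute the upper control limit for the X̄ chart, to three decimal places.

40.718

X̄̄ = (40.405 + 40.474 + 40.280 + 40.272 + 40.362 + 40.400 + 40.127 + 40.419 + 40.508 + 40.223) / 10 = 403.4700 / 10 = 40.3470
R̄ = (0.452 + 0.619 + 0.466 + 0.501 + 0.658 + 0.805 + 0.804 + 0.621 + 1.067 + 0.442) / 10 = 6.4350 / 10 = 0.6435
UCL = X̄̄ + A₂·R̄ = 40.3470 + 0.577 × 0.6435 = 40.7183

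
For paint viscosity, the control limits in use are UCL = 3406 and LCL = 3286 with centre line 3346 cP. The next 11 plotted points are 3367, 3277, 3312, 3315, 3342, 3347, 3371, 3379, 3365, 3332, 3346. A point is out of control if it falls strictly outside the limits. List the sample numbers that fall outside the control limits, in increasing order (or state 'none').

Compare each point to [3286, 3406]: sample 2 = 3277 < LCL.

2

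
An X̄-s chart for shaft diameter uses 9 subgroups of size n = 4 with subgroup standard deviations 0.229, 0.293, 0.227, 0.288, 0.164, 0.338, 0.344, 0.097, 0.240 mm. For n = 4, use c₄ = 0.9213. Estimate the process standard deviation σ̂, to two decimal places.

0.27

s̄ = (0.229 + 0.293 + 0.227 + 0.288 + 0.164 + 0.338 + 0.344 + 0.097 + 0.240) / 9 = 0.2467
σ̂ = s̄ / c₄ = 0.2467 / 0.9213 = 0.2677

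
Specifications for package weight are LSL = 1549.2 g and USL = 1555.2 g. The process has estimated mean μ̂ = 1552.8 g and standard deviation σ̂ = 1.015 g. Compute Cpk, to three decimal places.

Cpu = (USL − μ̂) / (3σ̂) = (1555.2 − 1552.8) / (3 × 1.015) = 0.7882; Cpl = (μ̂ − LSL) / (3σ̂) = (1552.8 − 1549.2) / (3 × 1.015) = 1.1823; Cpk = min(Cpu, Cpl) = 0.7882

0.788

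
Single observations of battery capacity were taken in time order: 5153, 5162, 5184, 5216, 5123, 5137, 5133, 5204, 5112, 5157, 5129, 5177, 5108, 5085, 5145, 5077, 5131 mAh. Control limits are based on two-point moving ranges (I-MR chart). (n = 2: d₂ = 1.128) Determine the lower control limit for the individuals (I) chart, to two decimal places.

X̄ = (5153 + 5162 + 5184 + 5216 + 5123 + 5137 + 5133 + 5204 + 5112 + 5157 + 5129 + 5177 + 5108 + 5085 + 5145 + 5077 + 5131) / 17 = 5143.1176
Moving ranges: 9, 22, 32, 93, 14, 4, 71, 92, 45, 28, 48, 69, 23, 60, 68, 54; M̄R̄ = 732.0000 / 16 = 45.7500
LCL = X̄ − 3·M̄R̄/d₂ = 5143.1176 − 3 × 45.7500 / 1.128 = 5021.4421

5021.44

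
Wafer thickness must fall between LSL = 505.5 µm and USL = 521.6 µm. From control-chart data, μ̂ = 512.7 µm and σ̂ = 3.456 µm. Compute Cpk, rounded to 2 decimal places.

Cpu = (USL − μ̂) / (3σ̂) = (521.6 − 512.7) / (3 × 3.456) = 0.8584; Cpl = (μ̂ − LSL) / (3σ̂) = (512.7 − 505.5) / (3 × 3.456) = 0.6944; Cpk = min(Cpu, Cpl) = 0.6944

0.69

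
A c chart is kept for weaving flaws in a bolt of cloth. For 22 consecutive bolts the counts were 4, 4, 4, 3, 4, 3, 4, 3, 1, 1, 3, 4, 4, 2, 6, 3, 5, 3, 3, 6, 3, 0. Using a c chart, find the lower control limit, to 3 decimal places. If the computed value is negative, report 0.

0.000

c̄ = (4 + 4 + 4 + 3 + 4 + 3 + 4 + 3 + 1 + 1 + 3 + 4 + 4 + 2 + 6 + 3 + 5 + 3 + 3 + 6 + 3 + 0) / 22 = 73 / 22 = 3.3182
LCL = c̄ − 3√c̄ = 3.3182 − 3 × 1.8216 = -2.1466 → 0 (cannot be negative)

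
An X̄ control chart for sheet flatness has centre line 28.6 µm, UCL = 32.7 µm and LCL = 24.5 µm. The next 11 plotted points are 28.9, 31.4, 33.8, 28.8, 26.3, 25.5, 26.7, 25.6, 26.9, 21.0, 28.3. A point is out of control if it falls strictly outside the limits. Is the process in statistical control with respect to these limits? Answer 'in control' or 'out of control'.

Compare each point to [24.5, 32.7]: sample 3 = 33.8 > UCL; sample 10 = 21.0 < LCL.

out of control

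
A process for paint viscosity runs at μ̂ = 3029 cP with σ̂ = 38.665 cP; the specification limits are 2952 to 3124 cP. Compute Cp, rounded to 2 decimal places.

Cp = (USL − LSL) / (6σ̂) = (3124 − 2952) / (6 × 38.665) = 172.0000 / 231.9900 = 0.7414

0.74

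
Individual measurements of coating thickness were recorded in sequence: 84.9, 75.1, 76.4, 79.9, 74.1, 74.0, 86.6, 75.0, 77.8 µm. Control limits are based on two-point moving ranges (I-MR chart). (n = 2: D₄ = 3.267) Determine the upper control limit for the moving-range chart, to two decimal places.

19.40

Moving ranges: 9.8, 1.3, 3.5, 5.8, 0.1, 12.6, 11.6, 2.8; M̄R̄ = 47.5000 / 8 = 5.9375
UCL_MR = D₄·M̄R̄ = 3.267 × 5.9375 = 19.3978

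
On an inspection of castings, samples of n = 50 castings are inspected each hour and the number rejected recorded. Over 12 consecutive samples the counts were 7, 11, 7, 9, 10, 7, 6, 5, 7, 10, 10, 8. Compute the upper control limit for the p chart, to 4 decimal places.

0.3179

p̄ = Σdᵢ / (k·n) = 97 / (12 × 50) = 0.16167
UCL = p̄ + 3·√(p̄(1−p̄)/n) = 0.16167 + 3 × √(0.16167×0.83833/50) = 0.16167 + 3 × 0.05206 = 0.31786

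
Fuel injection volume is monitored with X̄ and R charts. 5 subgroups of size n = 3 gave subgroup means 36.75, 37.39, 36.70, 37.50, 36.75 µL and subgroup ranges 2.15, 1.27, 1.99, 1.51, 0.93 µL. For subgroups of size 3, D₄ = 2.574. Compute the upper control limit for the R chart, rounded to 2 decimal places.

R̄ = (2.15 + 1.27 + 1.99 + 1.51 + 0.93) / 5 = 7.8500 / 5 = 1.5700
UCL_R = D₄·R̄ = 2.574 × 1.5700 = 4.0412

4.04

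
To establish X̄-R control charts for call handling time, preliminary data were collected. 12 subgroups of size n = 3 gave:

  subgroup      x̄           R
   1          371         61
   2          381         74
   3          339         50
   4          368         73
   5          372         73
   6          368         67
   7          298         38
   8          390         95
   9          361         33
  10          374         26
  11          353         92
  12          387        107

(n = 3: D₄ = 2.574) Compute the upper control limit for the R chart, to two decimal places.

169.24

R̄ = (61 + 74 + 50 + 73 + 73 + 67 + 38 + 95 + 33 + 26 + 92 + 107) / 12 = 789.0000 / 12 = 65.7500
UCL_R = D₄·R̄ = 2.574 × 65.7500 = 169.2405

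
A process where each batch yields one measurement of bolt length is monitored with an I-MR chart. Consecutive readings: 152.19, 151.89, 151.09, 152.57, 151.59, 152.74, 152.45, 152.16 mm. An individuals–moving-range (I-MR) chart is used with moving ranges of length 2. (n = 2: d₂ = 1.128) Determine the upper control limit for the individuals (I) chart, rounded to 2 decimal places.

X̄ = (152.19 + 151.89 + 151.09 + 152.57 + 151.59 + 152.74 + 152.45 + 152.16) / 8 = 152.0850
Moving ranges: 0.30, 0.80, 1.48, 0.98, 1.15, 0.29, 0.29; M̄R̄ = 5.2900 / 7 = 0.7557
UCL = X̄ + 3·M̄R̄/d₂ = 152.0850 + 3 × 0.7557 / 1.128 = 154.0949

154.09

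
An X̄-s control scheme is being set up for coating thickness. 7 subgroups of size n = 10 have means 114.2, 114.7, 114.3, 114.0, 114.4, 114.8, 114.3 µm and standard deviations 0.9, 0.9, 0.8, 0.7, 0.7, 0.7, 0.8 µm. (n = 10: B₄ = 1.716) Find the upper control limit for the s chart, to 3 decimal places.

1.348

s̄ = (0.9 + 0.9 + 0.8 + 0.7 + 0.7 + 0.7 + 0.8) / 7 = 0.7857
UCL_s = B₄·s̄ = 1.716 × 0.7857 = 1.3483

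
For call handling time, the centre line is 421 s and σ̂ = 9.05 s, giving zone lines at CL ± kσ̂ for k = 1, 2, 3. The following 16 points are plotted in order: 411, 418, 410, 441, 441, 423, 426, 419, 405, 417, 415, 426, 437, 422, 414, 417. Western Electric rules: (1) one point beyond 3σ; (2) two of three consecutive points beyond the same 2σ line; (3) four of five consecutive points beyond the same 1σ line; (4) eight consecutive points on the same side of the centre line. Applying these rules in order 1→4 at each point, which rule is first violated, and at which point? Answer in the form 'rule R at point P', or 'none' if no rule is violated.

Zone of each point (C = within 1σ̂, B = 1σ̂–2σ̂, A = 2σ̂–3σ̂, * = beyond 3σ̂; sign = side of CL): 1:-B, 2:-C, 3:-B, 4:+A, 5:+A, 6:+C, 7:+C, 8:-C, 9:-B, 10:-C, 11:-C, 12:+C, 13:+B, 14:+C, 15:-C, 16:-C
Rule 2 (two of three consecutive points beyond the same 2σ limit) is satisfied at point 5.

rule 2 at point 5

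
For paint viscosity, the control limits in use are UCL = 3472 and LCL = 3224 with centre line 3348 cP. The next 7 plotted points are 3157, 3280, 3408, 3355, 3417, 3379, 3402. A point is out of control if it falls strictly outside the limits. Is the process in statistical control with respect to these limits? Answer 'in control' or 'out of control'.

Compare each point to [3224, 3472]: sample 1 = 3157 < LCL.

out of control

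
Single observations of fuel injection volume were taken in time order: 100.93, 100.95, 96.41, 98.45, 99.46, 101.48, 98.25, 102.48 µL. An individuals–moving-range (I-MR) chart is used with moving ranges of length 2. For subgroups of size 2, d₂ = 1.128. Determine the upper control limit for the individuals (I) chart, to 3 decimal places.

106.294

X̄ = (100.93 + 100.95 + 96.41 + 98.45 + 99.46 + 101.48 + 98.25 + 102.48) / 8 = 99.8012
Moving ranges: 0.02, 4.54, 2.04, 1.01, 2.02, 3.23, 4.23; M̄R̄ = 17.0900 / 7 = 2.4414
UCL = X̄ + 3·M̄R̄/d₂ = 99.8012 + 3 × 2.4414 / 1.128 = 106.2944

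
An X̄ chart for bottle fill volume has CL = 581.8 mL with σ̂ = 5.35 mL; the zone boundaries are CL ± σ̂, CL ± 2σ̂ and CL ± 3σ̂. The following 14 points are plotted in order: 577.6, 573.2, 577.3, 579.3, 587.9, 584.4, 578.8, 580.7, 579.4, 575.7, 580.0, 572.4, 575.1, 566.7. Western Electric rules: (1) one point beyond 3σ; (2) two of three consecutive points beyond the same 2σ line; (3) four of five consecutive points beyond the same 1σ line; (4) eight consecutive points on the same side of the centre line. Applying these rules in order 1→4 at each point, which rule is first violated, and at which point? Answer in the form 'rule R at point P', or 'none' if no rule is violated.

rule 3 at point 14

Zone of each point (C = within 1σ̂, B = 1σ̂–2σ̂, A = 2σ̂–3σ̂, * = beyond 3σ̂; sign = side of CL): 1:-C, 2:-B, 3:-C, 4:-C, 5:+B, 6:+C, 7:-C, 8:-C, 9:-C, 10:-B, 11:-C, 12:-B, 13:-B, 14:-A
Rule 3 (four of five consecutive points beyond the same 1σ limit) is satisfied at point 14.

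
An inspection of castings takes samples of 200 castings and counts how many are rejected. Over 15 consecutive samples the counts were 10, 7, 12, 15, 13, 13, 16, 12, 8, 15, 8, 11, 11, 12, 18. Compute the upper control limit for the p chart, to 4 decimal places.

0.1108

p̄ = Σdᵢ / (k·n) = 181 / (15 × 200) = 0.06033
UCL = p̄ + 3·√(p̄(1−p̄)/n) = 0.06033 + 3 × √(0.06033×0.93967/200) = 0.06033 + 3 × 0.01684 = 0.11084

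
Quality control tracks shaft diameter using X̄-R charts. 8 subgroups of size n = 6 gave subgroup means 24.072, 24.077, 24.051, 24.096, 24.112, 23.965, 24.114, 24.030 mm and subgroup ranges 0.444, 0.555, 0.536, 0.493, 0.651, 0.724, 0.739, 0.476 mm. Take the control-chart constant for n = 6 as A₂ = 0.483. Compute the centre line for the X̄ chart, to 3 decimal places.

X̄̄ = (24.072 + 24.077 + 24.051 + 24.096 + 24.112 + 23.965 + 24.114 + 24.030) / 8 = 192.5170 / 8 = 24.0646
CL = X̄̄ = 24.0646

24.065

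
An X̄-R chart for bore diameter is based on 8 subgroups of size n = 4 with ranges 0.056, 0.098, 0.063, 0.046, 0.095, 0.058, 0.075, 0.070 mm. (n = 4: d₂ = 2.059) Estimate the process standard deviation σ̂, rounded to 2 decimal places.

0.03

R̄ = (0.056 + 0.098 + 0.063 + 0.046 + 0.095 + 0.058 + 0.075 + 0.070) / 8 = 0.0701
σ̂ = R̄ / d₂ = 0.0701 / 2.059 = 0.0341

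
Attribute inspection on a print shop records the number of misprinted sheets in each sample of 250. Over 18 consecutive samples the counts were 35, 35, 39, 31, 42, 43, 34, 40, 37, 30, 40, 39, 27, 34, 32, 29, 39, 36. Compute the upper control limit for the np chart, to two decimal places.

p̄ = Σdᵢ / (k·n) = 642 / (18 × 250) = 0.14267
UCL = np̄ + 3·√(np̄(1−p̄)) = 35.6667 + 3 × √(35.6667×0.85733) = 35.6667 + 3 × 5.5298 = 52.2559

52.26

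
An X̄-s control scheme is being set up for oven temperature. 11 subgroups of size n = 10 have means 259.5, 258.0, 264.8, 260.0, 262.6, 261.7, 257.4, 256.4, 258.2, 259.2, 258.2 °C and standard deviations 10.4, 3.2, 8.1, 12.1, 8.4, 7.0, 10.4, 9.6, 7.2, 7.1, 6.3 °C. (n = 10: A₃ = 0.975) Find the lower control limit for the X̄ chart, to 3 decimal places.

251.677

X̄̄ = (259.5 + 258.0 + 264.8 + 260.0 + 262.6 + 261.7 + 257.4 + 256.4 + 258.2 + 259.2 + 258.2) / 11 = 259.6364
s̄ = (10.4 + 3.2 + 8.1 + 12.1 + 8.4 + 7.0 + 10.4 + 9.6 + 7.2 + 7.1 + 6.3) / 11 = 8.1636
LCL = X̄̄ − A₃·s̄ = 259.6364 − 0.975 × 8.1636 = 251.6768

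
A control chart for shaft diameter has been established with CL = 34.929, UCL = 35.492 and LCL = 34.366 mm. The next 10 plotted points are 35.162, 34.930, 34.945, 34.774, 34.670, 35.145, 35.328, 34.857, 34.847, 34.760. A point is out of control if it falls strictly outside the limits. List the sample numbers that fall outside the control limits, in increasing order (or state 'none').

All 10 points lie within [34.366, 35.492].

none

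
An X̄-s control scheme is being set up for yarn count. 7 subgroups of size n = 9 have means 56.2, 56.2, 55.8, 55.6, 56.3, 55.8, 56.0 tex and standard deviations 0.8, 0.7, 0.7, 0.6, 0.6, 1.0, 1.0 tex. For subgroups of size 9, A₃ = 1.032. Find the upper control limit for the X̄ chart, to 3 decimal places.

X̄̄ = (56.2 + 56.2 + 55.8 + 55.6 + 56.3 + 55.8 + 56.0) / 7 = 55.9857
s̄ = (0.8 + 0.7 + 0.7 + 0.6 + 0.6 + 1.0 + 1.0) / 7 = 0.7714
UCL = X̄̄ + A₃·s̄ = 55.9857 + 1.032 × 0.7714 = 56.7818

56.782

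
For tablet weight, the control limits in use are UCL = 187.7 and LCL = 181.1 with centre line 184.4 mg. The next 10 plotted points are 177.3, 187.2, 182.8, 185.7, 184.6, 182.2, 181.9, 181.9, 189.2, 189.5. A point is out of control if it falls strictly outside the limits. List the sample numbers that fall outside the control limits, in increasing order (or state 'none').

Compare each point to [181.1, 187.7]: sample 1 = 177.3 < LCL; sample 9 = 189.2 > UCL; sample 10 = 189.5 > UCL.

1, 9, 10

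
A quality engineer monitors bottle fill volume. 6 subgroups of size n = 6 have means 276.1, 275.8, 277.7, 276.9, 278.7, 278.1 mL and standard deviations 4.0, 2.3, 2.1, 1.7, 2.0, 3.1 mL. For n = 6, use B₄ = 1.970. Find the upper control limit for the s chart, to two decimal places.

s̄ = (4.0 + 2.3 + 2.1 + 1.7 + 2.0 + 3.1) / 6 = 2.5333
UCL_s = B₄·s̄ = 1.970 × 2.5333 = 4.9907

4.99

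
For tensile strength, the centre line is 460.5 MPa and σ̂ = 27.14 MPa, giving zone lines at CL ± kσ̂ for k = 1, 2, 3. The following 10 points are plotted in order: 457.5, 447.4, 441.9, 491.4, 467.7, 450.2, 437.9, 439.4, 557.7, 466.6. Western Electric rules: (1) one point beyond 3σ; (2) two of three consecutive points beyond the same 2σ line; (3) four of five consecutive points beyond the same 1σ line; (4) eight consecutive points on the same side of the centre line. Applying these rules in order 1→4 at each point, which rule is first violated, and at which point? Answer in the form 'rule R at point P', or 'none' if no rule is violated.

rule 1 at point 9

Zone of each point (C = within 1σ̂, B = 1σ̂–2σ̂, A = 2σ̂–3σ̂, * = beyond 3σ̂; sign = side of CL): 1:-C, 2:-C, 3:-C, 4:+B, 5:+C, 6:-C, 7:-C, 8:-C, 9:+*, 10:+C
Rule 1 (one point beyond the 3σ limits) is satisfied at point 9.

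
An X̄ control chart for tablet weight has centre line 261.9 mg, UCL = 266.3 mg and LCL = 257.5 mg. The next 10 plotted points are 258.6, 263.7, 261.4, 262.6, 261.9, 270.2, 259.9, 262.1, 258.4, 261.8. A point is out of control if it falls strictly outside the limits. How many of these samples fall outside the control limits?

Compare each point to [257.5, 266.3]: sample 6 = 270.2 > UCL.

1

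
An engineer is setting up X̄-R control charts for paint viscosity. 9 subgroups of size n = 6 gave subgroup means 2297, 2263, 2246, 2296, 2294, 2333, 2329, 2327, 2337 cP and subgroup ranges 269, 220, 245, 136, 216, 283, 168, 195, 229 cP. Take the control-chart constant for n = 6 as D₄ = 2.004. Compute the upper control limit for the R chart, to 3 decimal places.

436.649

R̄ = (269 + 220 + 245 + 136 + 216 + 283 + 168 + 195 + 229) / 9 = 1961.0000 / 9 = 217.8889
UCL_R = D₄·R̄ = 2.004 × 217.8889 = 436.6493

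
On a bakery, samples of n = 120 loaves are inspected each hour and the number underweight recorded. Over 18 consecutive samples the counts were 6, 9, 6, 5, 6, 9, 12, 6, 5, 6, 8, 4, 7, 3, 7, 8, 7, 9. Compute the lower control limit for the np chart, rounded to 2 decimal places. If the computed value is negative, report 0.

p̄ = Σdᵢ / (k·n) = 123 / (18 × 120) = 0.05694
LCL = np̄ − 3·√(np̄(1−p̄)) = 6.8333 − 3 × 2.5385 = -0.7823 → 0 (negative, so LCL = 0)

0.00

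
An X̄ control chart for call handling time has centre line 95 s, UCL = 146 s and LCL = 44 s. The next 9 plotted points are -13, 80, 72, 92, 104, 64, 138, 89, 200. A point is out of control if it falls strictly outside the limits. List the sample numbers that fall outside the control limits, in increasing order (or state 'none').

Compare each point to [44, 146]: sample 1 = -13 < LCL; sample 9 = 200 > UCL.

1, 9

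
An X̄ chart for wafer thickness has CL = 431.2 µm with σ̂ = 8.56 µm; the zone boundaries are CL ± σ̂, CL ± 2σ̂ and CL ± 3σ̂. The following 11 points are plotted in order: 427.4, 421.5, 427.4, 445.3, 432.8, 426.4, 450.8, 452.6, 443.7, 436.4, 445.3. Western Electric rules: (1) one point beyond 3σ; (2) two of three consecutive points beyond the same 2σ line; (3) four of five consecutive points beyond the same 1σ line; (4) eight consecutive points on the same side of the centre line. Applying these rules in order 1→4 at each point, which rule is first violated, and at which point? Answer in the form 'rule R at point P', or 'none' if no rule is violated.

rule 2 at point 8

Zone of each point (C = within 1σ̂, B = 1σ̂–2σ̂, A = 2σ̂–3σ̂, * = beyond 3σ̂; sign = side of CL): 1:-C, 2:-B, 3:-C, 4:+B, 5:+C, 6:-C, 7:+A, 8:+A, 9:+B, 10:+C, 11:+B
Rule 2 (two of three consecutive points beyond the same 2σ limit) is satisfied at point 8.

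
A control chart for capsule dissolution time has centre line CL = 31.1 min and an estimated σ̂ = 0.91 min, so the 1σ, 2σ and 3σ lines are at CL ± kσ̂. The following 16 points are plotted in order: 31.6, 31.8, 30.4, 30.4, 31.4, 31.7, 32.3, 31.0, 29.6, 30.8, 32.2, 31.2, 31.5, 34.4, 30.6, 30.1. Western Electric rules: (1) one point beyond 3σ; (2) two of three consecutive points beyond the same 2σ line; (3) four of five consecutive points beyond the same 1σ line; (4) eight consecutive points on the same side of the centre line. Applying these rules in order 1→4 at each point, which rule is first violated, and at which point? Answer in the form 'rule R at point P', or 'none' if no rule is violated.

Zone of each point (C = within 1σ̂, B = 1σ̂–2σ̂, A = 2σ̂–3σ̂, * = beyond 3σ̂; sign = side of CL): 1:+C, 2:+C, 3:-C, 4:-C, 5:+C, 6:+C, 7:+B, 8:-C, 9:-B, 10:-C, 11:+B, 12:+C, 13:+C, 14:+*, 15:-C, 16:-B
Rule 1 (one point beyond the 3σ limits) is satisfied at point 14.

rule 1 at point 14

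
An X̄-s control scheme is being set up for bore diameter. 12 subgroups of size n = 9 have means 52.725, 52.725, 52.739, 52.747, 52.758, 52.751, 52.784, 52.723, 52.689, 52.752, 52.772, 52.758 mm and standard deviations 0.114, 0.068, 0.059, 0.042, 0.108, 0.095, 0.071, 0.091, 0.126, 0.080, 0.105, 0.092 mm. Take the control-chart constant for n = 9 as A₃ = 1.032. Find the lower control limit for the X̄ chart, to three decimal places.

52.653

X̄̄ = (52.725 + 52.725 + 52.739 + 52.747 + 52.758 + 52.751 + 52.784 + 52.723 + 52.689 + 52.752 + 52.772 + 52.758) / 12 = 52.7436
s̄ = (0.114 + 0.068 + 0.059 + 0.042 + 0.108 + 0.095 + 0.071 + 0.091 + 0.126 + 0.080 + 0.105 + 0.092) / 12 = 0.0876
LCL = X̄̄ − A₃·s̄ = 52.7436 − 1.032 × 0.0876 = 52.6532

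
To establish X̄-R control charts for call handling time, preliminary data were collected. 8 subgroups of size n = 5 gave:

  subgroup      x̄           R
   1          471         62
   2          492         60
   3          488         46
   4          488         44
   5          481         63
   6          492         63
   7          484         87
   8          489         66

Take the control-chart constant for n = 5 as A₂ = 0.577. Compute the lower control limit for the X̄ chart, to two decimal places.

450.21

X̄̄ = (471 + 492 + 488 + 488 + 481 + 492 + 484 + 489) / 8 = 3885.0000 / 8 = 485.6250
R̄ = (62 + 60 + 46 + 44 + 63 + 63 + 87 + 66) / 8 = 491.0000 / 8 = 61.3750
LCL = X̄̄ − A₂·R̄ = 485.6250 − 0.577 × 61.3750 = 450.2116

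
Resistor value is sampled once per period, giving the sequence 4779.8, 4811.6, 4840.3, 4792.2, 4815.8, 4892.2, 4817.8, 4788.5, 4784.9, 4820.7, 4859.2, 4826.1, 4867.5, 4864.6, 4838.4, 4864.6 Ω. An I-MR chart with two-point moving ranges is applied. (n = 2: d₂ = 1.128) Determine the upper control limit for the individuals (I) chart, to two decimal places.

X̄ = (4779.8 + 4811.6 + 4840.3 + 4792.2 + 4815.8 + 4892.2 + 4817.8 + 4788.5 + 4784.9 + 4820.7 + 4859.2 + 4826.1 + 4867.5 + 4864.6 + 4838.4 + 4864.6) / 16 = 4829.0125
Moving ranges: 31.8, 28.7, 48.1, 23.6, 76.4, 74.4, 29.3, 3.6, 35.8, 38.5, 33.1, 41.4, 2.9, 26.2, 26.2; M̄R̄ = 520.0000 / 15 = 34.6667
UCL = X̄ + 3·M̄R̄/d₂ = 4829.0125 + 3 × 34.6667 / 1.128 = 4921.2111

4921.21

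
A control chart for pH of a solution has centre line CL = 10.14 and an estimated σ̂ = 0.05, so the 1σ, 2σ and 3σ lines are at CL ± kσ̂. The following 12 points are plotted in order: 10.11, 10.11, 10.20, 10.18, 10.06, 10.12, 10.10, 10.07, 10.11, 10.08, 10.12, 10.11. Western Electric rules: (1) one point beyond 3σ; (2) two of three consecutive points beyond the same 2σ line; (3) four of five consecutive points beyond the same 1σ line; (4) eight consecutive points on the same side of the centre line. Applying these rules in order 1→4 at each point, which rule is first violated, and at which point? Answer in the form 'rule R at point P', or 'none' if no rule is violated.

Zone of each point (C = within 1σ̂, B = 1σ̂–2σ̂, A = 2σ̂–3σ̂, * = beyond 3σ̂; sign = side of CL): 1:-C, 2:-C, 3:+B, 4:+C, 5:-B, 6:-C, 7:-C, 8:-B, 9:-C, 10:-B, 11:-C, 12:-C
Rule 4 (eight consecutive points on the same side of the centre line) is satisfied at point 12.

rule 4 at point 12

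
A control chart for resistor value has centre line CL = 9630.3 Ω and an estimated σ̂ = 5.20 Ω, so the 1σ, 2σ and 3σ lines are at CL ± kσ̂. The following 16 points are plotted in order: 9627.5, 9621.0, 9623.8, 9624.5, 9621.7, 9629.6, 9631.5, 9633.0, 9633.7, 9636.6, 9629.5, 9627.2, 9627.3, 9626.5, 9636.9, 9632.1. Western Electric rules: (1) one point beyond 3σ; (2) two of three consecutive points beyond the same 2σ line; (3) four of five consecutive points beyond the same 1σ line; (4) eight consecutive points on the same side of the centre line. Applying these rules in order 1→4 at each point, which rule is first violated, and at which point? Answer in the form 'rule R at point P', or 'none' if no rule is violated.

rule 3 at point 5

Zone of each point (C = within 1σ̂, B = 1σ̂–2σ̂, A = 2σ̂–3σ̂, * = beyond 3σ̂; sign = side of CL): 1:-C, 2:-B, 3:-B, 4:-B, 5:-B, 6:-C, 7:+C, 8:+C, 9:+C, 10:+B, 11:-C, 12:-C, 13:-C, 14:-C, 15:+B, 16:+C
Rule 3 (four of five consecutive points beyond the same 1σ limit) is satisfied at point 5.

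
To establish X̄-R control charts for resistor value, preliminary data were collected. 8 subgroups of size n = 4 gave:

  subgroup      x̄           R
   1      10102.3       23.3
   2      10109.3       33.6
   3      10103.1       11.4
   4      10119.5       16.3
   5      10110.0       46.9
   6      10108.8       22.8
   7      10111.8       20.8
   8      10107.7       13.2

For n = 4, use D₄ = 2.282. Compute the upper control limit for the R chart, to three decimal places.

53.713

R̄ = (23.3 + 33.6 + 11.4 + 16.3 + 46.9 + 22.8 + 20.8 + 13.2) / 8 = 188.3000 / 8 = 23.5375
UCL_R = D₄·R̄ = 2.282 × 23.5375 = 53.7126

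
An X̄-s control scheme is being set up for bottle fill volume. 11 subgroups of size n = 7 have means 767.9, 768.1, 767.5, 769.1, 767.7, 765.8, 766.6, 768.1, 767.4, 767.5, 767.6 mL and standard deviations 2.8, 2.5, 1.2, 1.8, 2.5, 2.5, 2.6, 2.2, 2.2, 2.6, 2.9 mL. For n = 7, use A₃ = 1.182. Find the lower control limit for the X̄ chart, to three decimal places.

764.800

X̄̄ = (767.9 + 768.1 + 767.5 + 769.1 + 767.7 + 765.8 + 766.6 + 768.1 + 767.4 + 767.5 + 767.6) / 11 = 767.5727
s̄ = (2.8 + 2.5 + 1.2 + 1.8 + 2.5 + 2.5 + 2.6 + 2.2 + 2.2 + 2.6 + 2.9) / 11 = 2.3455
LCL = X̄̄ − A₃·s̄ = 767.5727 − 1.182 × 2.3455 = 764.8004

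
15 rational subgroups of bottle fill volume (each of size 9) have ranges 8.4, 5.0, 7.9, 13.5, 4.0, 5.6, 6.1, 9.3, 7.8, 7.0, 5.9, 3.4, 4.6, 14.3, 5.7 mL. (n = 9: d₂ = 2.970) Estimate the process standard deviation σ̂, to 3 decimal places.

R̄ = (8.4 + 5.0 + 7.9 + 13.5 + 4.0 + 5.6 + 6.1 + 9.3 + 7.8 + 7.0 + 5.9 + 3.4 + 4.6 + 14.3 + 5.7) / 15 = 7.2333
σ̂ = R̄ / d₂ = 7.2333 / 2.970 = 2.4355

2.435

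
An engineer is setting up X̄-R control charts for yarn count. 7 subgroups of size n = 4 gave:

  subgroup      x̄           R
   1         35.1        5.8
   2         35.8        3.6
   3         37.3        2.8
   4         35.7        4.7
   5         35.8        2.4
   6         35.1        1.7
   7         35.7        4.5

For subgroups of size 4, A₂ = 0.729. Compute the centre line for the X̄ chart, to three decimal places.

X̄̄ = (35.1 + 35.8 + 37.3 + 35.7 + 35.8 + 35.1 + 35.7) / 7 = 250.5000 / 7 = 35.7857
CL = X̄̄ = 35.7857

35.786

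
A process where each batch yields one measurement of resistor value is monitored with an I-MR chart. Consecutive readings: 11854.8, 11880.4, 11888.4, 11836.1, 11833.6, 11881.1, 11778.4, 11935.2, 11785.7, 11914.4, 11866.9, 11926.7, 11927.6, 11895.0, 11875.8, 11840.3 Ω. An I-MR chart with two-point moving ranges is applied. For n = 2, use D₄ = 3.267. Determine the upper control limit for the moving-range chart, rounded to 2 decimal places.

189.29

Moving ranges: 25.6, 8.0, 52.3, 2.5, 47.5, 102.7, 156.8, 149.5, 128.7, 47.5, 59.8, 0.9, 32.6, 19.2, 35.5; M̄R̄ = 869.1000 / 15 = 57.9400
UCL_MR = D₄·M̄R̄ = 3.267 × 57.9400 = 189.2900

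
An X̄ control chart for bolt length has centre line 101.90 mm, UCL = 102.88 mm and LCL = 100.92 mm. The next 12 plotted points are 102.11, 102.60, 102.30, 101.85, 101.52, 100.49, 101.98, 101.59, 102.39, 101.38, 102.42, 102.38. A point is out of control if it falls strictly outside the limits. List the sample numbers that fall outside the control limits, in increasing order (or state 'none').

6

Compare each point to [100.92, 102.88]: sample 6 = 100.49 < LCL.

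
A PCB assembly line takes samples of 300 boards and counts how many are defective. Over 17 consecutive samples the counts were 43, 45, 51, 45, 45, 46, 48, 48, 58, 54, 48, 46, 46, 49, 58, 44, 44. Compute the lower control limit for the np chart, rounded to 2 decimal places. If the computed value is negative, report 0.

p̄ = Σdᵢ / (k·n) = 818 / (17 × 300) = 0.16039
LCL = np̄ − 3·√(np̄(1−p̄)) = 48.1176 − 3 × 6.3561 = 29.0494

29.05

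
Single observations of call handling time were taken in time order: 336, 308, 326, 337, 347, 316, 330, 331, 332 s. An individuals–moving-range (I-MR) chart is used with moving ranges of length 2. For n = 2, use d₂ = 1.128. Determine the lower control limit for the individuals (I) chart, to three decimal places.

X̄ = (336 + 308 + 326 + 337 + 347 + 316 + 330 + 331 + 332) / 9 = 329.2222
Moving ranges: 28, 18, 11, 10, 31, 14, 1, 1; M̄R̄ = 114.0000 / 8 = 14.2500
LCL = X̄ − 3·M̄R̄/d₂ = 329.2222 − 3 × 14.2500 / 1.128 = 291.3233

291.323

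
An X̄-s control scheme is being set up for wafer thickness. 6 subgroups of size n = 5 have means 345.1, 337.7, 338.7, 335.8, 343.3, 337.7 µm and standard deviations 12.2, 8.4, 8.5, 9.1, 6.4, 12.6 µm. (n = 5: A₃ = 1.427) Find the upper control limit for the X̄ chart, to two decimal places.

353.32

X̄̄ = (345.1 + 337.7 + 338.7 + 335.8 + 343.3 + 337.7) / 6 = 339.7167
s̄ = (12.2 + 8.4 + 8.5 + 9.1 + 6.4 + 12.6) / 6 = 9.5333
UCL = X̄̄ + A₃·s̄ = 339.7167 + 1.427 × 9.5333 = 353.3207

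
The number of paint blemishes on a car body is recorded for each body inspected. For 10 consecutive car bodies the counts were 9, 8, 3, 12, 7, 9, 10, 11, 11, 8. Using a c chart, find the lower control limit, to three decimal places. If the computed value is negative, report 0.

0.000

c̄ = (9 + 8 + 3 + 12 + 7 + 9 + 10 + 11 + 11 + 8) / 10 = 88 / 10 = 8.8000
LCL = c̄ − 3√c̄ = 8.8000 − 3 × 2.9665 = -0.0994 → 0 (cannot be negative)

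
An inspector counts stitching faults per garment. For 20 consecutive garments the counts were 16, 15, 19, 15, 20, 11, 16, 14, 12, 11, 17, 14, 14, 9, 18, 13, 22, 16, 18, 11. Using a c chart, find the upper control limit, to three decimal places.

26.688

c̄ = (16 + 15 + 19 + 15 + 20 + 11 + 16 + 14 + 12 + 11 + 17 + 14 + 14 + 9 + 18 + 13 + 22 + 16 + 18 + 11) / 20 = 301 / 20 = 15.0500
UCL = c̄ + 3√c̄ = 15.0500 + 3 × √15.0500 = 15.0500 + 3 × 3.8794 = 26.6883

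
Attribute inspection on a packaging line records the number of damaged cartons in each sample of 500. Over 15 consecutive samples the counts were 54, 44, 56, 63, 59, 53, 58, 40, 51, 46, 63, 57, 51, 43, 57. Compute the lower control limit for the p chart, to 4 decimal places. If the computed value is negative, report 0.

0.0647

p̄ = Σdᵢ / (k·n) = 795 / (15 × 500) = 0.10600
LCL = p̄ − 3·√(p̄(1−p̄)/n) = 0.10600 − 3 × 0.01377 = 0.06470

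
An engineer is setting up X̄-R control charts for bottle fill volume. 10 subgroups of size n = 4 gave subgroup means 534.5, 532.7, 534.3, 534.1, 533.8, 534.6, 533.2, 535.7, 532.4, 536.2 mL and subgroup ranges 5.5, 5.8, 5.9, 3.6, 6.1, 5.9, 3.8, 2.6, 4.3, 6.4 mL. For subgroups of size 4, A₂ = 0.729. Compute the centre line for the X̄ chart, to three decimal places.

534.150

X̄̄ = (534.5 + 532.7 + 534.3 + 534.1 + 533.8 + 534.6 + 533.2 + 535.7 + 532.4 + 536.2) / 10 = 5341.5000 / 10 = 534.1500
CL = X̄̄ = 534.1500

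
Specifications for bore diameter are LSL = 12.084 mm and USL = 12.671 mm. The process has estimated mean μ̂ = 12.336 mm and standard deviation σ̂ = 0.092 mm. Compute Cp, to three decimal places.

1.063

Cp = (USL − LSL) / (6σ̂) = (12.671 − 12.084) / (6 × 0.092) = 0.5870 / 0.5520 = 1.0634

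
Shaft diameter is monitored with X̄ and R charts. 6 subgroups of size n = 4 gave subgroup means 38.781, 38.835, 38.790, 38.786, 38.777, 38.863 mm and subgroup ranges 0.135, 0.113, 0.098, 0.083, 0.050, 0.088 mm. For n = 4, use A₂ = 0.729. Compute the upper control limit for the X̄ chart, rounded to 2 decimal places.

X̄̄ = (38.781 + 38.835 + 38.790 + 38.786 + 38.777 + 38.863) / 6 = 232.8320 / 6 = 38.8053
R̄ = (0.135 + 0.113 + 0.098 + 0.083 + 0.050 + 0.088) / 6 = 0.5670 / 6 = 0.0945
UCL = X̄̄ + A₂·R̄ = 38.8053 + 0.729 × 0.0945 = 38.8742

38.87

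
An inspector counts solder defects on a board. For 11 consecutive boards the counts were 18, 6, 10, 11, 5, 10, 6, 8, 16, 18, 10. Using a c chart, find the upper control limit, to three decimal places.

c̄ = (18 + 6 + 10 + 11 + 5 + 10 + 6 + 8 + 16 + 18 + 10) / 11 = 118 / 11 = 10.7273
UCL = c̄ + 3√c̄ = 10.7273 + 3 × √10.7273 = 10.7273 + 3 × 3.2753 = 20.5530

20.553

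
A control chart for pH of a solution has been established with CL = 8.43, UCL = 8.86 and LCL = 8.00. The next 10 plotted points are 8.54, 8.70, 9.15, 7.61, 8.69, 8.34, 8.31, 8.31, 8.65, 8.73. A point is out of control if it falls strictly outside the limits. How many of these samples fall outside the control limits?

2

Compare each point to [8.00, 8.86]: sample 3 = 9.15 > UCL; sample 4 = 7.61 < LCL.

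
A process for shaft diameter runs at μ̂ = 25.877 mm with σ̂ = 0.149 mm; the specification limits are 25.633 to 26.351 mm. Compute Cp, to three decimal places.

Cp = (USL − LSL) / (6σ̂) = (26.351 − 25.633) / (6 × 0.149) = 0.7180 / 0.8940 = 0.8031

0.803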